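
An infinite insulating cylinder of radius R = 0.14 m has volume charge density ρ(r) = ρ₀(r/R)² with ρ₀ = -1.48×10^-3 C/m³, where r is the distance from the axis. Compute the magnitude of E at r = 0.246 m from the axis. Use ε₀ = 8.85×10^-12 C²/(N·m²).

|E| ≈ 3.33×10^6 N/C

Take a coaxial cylindrical Gaussian surface of radius r = 0.246 m and length L (r > R, full charge per length enclosed).
λ_enc = 2π ∫₀^R ρ₀(r'/R)^2 r' dr' = 2πρ₀R²/4 = -4.557×10^-5 C/m.
Applying ∮E·dA = Q_enc/ε₀ with the end caps contributing no flux:
E = |λ_enc|/(2πε₀r) = (4.557×10^-5)/(2π·8.85×10^-12·0.246) = 3.33×10^6 N/C.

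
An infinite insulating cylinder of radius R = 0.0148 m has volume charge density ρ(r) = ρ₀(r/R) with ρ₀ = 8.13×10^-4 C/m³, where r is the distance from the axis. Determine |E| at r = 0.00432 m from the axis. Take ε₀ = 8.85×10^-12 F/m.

|E| ≈ 3.86×10^4 N/C

By cylindrical symmetry E is radial; use a coaxial Gaussian cylinder of radius 0.00432 m and length L (r < R).
λ_enc = ∫₀^r ρ(r')·2πr' dr' = (2πρ₀/R)·r^3/3 = 9.276×10^-9 C/m.
Since E is radial and uniform over the curved surface, Φ = E·2πrL = Q_enc/ε₀ = λ_enc L/ε₀.
E = |λ_enc|/(2πε₀r) = (9.276e-9)/(2π·8.85×10^-12·0.00432) = 3.86×10^4 N/C.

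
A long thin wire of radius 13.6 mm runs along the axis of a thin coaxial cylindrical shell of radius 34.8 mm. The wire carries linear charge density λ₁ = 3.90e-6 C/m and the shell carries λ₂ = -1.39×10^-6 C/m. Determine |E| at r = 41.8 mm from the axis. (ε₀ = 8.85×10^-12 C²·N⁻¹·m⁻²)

|E| ≈ 1.08×10^6 V/m

Take a coaxial cylindrical Gaussian surface of radius r = 41.8 mm and length L (r > 34.8 mm, enclosing both).
λ_enc = λ₁ + λ₂ = (3.90×10^-6) + (-1.39×10^-6) = 2.51×10^-6 C/m.
Since E is radial and uniform over the curved surface, Φ = E·2πrL = Q_enc/ε₀ = λ_enc L/ε₀.
E = |λ_enc|/(2πε₀r) = (2.51×10^-6)/(2π·8.85×10^-12·0.0418) = 1.08×10^6 N/C.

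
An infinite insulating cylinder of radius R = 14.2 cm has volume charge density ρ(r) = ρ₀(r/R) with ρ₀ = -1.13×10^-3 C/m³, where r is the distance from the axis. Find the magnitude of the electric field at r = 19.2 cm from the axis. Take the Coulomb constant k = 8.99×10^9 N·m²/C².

Take a coaxial cylindrical Gaussian surface of radius r = 19.2 cm and length L (r > R, full charge per length enclosed).
λ_enc = 2π ∫₀^R ρ₀(r'/R)^1 r' dr' = 2πρ₀R²/3 = -4.772×10^-5 C/m.
Since E is radial and uniform over the curved surface, Φ = E·2πrL = Q_enc/ε₀ = λ_enc L/ε₀.
E = 2k|λ_enc|/r = 2(8.99×10^9)(4.772×10^-5)/(0.192) = 4.47e6 N/C.

|E| = 4.47e6 N/C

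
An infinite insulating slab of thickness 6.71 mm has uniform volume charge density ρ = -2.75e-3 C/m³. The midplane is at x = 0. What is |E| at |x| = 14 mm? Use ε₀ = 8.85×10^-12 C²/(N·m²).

The point |x| = 14 mm lies outside the slab (half-thickness 0.003355 m). A symmetric pillbox spanning the full slab encloses Q_enc = ρ·d·A.
Flux = 2EA ⇒ E = |ρ|d/(2ε₀), independent of distance outside.
E = (2.75×10^-3)(0.00671)/(2·8.85×10^-12) = 1.04e6 N/C.

E = 1.04×10^6 N/C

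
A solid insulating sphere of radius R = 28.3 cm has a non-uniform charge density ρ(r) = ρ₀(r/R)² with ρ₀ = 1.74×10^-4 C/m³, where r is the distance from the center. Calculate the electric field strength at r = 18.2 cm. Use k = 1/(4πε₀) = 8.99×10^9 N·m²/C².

Take a concentric spherical Gaussian surface of radius r = 18.2 cm (r < R).
Integrate the density: Q_enc = 4π ∫₀^r ρ₀(r'/R)^2 r'² dr' = 4πρ₀ r^5/(5·R²) = 1.09e-6 C.
Applying ∮E·dA = Q_enc/ε₀ with Φ = E(4πr²):
E = k|Q_enc|/r² = (8.99×10^9)(1.09e-6)/(0.182)² = 2.96×10^5 N/C.

E ≈ 2.96e5 V/m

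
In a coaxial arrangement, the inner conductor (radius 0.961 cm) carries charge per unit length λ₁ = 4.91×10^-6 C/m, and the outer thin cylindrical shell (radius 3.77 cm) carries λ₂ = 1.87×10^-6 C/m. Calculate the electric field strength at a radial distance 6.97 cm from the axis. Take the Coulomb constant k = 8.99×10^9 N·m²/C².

|E| = 1.75×10^6 N/C

Coaxial Gaussian cylinder, radius r = 6.97 cm, length L (r > 3.77 cm, enclosing both).
λ_enc = λ₁ + λ₂ = (4.91e-6) + (1.87×10^-6) = 6.78×10^-6 C/m.
Gauss's law: E·2πrL = λ_enc L/ε₀.
E = 2k|λ_enc|/r = 2(8.99×10^9)(6.78e-6)/(0.0697) = 1.75e6 N/C.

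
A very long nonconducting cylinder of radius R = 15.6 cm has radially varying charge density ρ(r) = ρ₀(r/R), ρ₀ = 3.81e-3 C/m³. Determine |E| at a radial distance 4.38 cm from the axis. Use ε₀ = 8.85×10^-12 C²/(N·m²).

By cylindrical symmetry E is radial; use a coaxial Gaussian cylinder of radius 4.38 cm and length L (r < R).
Integrating ρ over the cross-section to radius r: λ_enc = (2πρ₀/R) ∫₀^r r'^2 dr' = 2πρ₀ r^3/(3·R) = 4.298×10^-6 C/m.
By Gauss's law (flux through the curved wall only), E·2πrL = λ_enc L/ε₀.
E = |λ_enc|/(2πε₀r) = (4.298×10^-6)/(2π·8.85×10^-12·0.0438) = 1.76×10^6 N/C.

E = 1.76e6 V/m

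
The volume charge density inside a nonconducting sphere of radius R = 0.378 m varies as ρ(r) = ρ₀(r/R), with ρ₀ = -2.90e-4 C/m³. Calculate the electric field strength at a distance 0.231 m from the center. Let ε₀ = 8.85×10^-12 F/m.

1.16×10^6 N/C

Symmetry ⇒ E = E(r) r̂. Gaussian sphere of radius r = 0.231 m (r < R).
Q_enc = ∫₀^r ρ(r')·4πr'² dr' = (4πρ₀/R) ∫₀^r r'^3 dr' = 4πρ₀ r^4/(4·R) = -6.863e-6 C.
By Gauss's law, ∮E·dA = E·4πr² = Q_enc/ε₀.
E = |Q_enc|/(4πε₀r²) = (6.863e-6)/(4π·8.85×10^-12·(0.231)²) = 1.16×10^6 N/C.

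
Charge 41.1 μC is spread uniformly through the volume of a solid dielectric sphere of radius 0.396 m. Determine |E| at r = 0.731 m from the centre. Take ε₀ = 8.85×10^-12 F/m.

E = 6.92e5 N/C

Symmetry ⇒ E = E(r) r̂. Gaussian sphere of radius r = 0.731 m (r > R, so the entire charge is enclosed).
Q_enc = 41.1 μC = 4.11e-5 C.
Applying ∮E·dA = Q_enc/ε₀ with Φ = E(4πr²):
E = |Q_enc|/(4πε₀r²) = (4.11×10^-5)/(4π·8.85×10^-12·(0.731)²) = 6.92e5 N/C.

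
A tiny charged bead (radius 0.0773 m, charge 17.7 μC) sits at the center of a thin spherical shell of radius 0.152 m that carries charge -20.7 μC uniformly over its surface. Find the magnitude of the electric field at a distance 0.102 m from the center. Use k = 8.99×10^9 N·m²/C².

|E| ≈ 1.53×10^7 V/m

Use a concentric Gaussian sphere at r = 0.102 m (between the bodies, 0.0773 m < r < 0.152 m).
Only the inner charge is enclosed; the outer shell contributes nothing inside itself. Q_enc = 17.7 μC = 1.77×10^-5 C.
Gauss's law: E·4πr² = Q_enc/ε₀.
E = k|Q_enc|/r² = (8.99×10^9)(1.77×10^-5)/(0.102)² = 1.53e7 N/C.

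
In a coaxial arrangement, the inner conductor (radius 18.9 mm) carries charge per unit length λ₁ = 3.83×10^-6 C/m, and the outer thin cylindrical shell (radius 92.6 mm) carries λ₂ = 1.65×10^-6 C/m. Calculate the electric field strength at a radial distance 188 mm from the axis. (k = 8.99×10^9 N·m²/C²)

|E| = 5.24×10^5 N/C

By cylindrical symmetry E is radial; use a coaxial Gaussian cylinder of radius 188 mm and length L (r > 92.6 mm, enclosing both).
λ_enc = λ₁ + λ₂ = (3.83×10^-6) + (1.65×10^-6) = 5.48×10^-6 C/m.
Applying ∮E·dA = Q_enc/ε₀ with the end caps contributing no flux:
E = 2k|λ_enc|/r = 2(8.99×10^9)(5.48×10^-6)/(0.188) = 5.24×10^5 N/C.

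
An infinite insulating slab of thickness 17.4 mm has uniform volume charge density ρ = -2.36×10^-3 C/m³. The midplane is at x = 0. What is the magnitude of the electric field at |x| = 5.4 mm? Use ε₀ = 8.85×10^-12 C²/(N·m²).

By symmetry E is perpendicular to the slab. A Gaussian pillbox from −5.4 mm to +5.4 mm (face area A) lies entirely within the slab.
Q_enc = ρ·(2x)·A and flux = 2EA, so 2EA = 2ρxA/ε₀ ⇒ E = |ρ|x/ε₀.
E = (2.36e-3)(0.0054)/(8.85×10^-12) = 1.44×10^6 N/C.

E ≈ 1.44×10^6 N/C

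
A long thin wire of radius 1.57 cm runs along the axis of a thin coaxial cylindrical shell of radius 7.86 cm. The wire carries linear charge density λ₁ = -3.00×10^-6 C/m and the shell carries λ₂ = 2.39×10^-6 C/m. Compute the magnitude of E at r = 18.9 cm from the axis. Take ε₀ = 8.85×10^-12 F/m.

By cylindrical symmetry E is radial; use a coaxial Gaussian cylinder of radius 18.9 cm and length L (r > 7.86 cm, enclosing both).
λ_enc = λ₁ + λ₂ = (-3.00×10^-6) + (2.39e-6) = -6.10e-7 C/m.
Since E is radial and uniform over the curved surface, Φ = E·2πrL = Q_enc/ε₀ = λ_enc L/ε₀.
E = |λ_enc|/(2πε₀r) = (6.10×10^-7)/(2π·8.85×10^-12·0.189) = 5.80×10^4 N/C.

E = 5.80×10^4 N/C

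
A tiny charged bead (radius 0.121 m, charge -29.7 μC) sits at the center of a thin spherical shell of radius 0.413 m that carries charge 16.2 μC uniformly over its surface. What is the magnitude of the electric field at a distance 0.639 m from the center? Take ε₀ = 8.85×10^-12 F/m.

Symmetry ⇒ E = E(r) r̂. Gaussian sphere of radius r = 0.639 m (r > 0.413 m, enclosing both).
Q_enc = (-29.7 μC) + (16.2 μC) = -1.35e-5 C.
Since E is radial and uniform over the Gaussian sphere, Φ = E·4πr² = Q_enc/ε₀.
E = |Q_enc|/(4πε₀r²) = (1.35×10^-5)/(4π·8.85×10^-12·(0.639)²) = 2.97×10^5 N/C.

|E| = 2.97e5 N/C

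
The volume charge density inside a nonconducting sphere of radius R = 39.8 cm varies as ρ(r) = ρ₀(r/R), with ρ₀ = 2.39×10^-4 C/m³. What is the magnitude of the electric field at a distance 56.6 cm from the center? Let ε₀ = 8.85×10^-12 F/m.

E = 1.33e6 V/m

By spherical symmetry E is radial; choose a Gaussian sphere of radius r = 56.6 cm (r > R, all charge enclosed).
Q_enc = 4π ∫₀^R ρ₀(r'/R)^1 r'² dr' = 4πρ₀R³/4 = 4.734×10^-5 C.
Applying ∮E·dA = Q_enc/ε₀ with Φ = E(4πr²):
E = |Q_enc|/(4πε₀r²) = (4.734×10^-5)/(4π·8.85×10^-12·(0.566)²) = 1.33e6 N/C.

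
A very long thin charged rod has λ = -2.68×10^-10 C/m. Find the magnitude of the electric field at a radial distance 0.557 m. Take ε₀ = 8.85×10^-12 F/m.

By cylindrical symmetry E is radial; use a coaxial Gaussian cylinder of radius 0.557 m and length L.
Q_enc = λL, so λ_enc = -2.68e-10 C/m.
Applying ∮E·dA = Q_enc/ε₀ with the end caps contributing no flux:
E = |λ_enc|/(2πε₀r) = (2.68×10^-10)/(2π·8.85×10^-12·0.557) = 8.65 N/C.

|E| ≈ 8.65 V/m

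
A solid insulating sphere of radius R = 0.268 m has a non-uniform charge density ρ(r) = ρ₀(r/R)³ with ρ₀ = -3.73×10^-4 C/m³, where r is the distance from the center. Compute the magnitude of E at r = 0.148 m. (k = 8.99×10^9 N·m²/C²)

1.75×10^5 V/m

Symmetry ⇒ E = E(r) r̂. Gaussian sphere of radius r = 0.148 m (r < R).
Integrate the density: Q_enc = 4π ∫₀^r ρ₀(r'/R)^3 r'² dr' = 4πρ₀ r^6/(6·R³) = -4.265×10^-7 C.
Gauss's law: E·4πr² = Q_enc/ε₀.
E = k|Q_enc|/r² = (8.99×10^9)(4.265×10^-7)/(0.148)² = 1.75e5 N/C.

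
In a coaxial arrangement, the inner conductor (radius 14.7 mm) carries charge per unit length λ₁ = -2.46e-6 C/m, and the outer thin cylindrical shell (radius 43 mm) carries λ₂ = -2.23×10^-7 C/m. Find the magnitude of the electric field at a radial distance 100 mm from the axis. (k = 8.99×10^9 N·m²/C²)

|E| ≈ 4.82e5 N/C

Take a coaxial cylindrical Gaussian surface of radius r = 100 mm and length L (r > 43 mm, enclosing both).
λ_enc = λ₁ + λ₂ = (-2.46e-6) + (-2.23e-7) = -2.683×10^-6 C/m.
Applying ∮E·dA = Q_enc/ε₀ with the end caps contributing no flux:
E = 2k|λ_enc|/r = 2(8.99×10^9)(2.683×10^-6)/(0.1) = 4.82×10^5 N/C.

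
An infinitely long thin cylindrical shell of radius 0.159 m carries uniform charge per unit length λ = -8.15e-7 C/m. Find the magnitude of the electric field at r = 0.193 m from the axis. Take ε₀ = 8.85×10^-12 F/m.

Coaxial Gaussian cylinder, radius r = 0.193 m, length L (r > 0.159 m).
The full line charge is enclosed: λ_enc = -8.15×10^-7 C/m.
Gauss's law: E·2πrL = λ_enc L/ε₀.
E = |λ_enc|/(2πε₀r) = (8.15×10^-7)/(2π·8.85×10^-12·0.193) = 7.59×10^4 N/C.

7.59e4 N/C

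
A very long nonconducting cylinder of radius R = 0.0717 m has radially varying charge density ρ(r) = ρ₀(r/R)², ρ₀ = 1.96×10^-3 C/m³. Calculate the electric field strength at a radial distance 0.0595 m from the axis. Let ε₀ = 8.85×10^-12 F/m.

|E| = 2.27×10^6 V/m

Coaxial Gaussian cylinder, radius r = 0.0595 m, length L (r < R).
λ_enc = ∫₀^r ρ(r')·2πr' dr' = (2πρ₀/R²)·r^4/4 = 7.506×10^-6 C/m.
Since E is radial and uniform over the curved surface, Φ = E·2πrL = Q_enc/ε₀ = λ_enc L/ε₀.
E = |λ_enc|/(2πε₀r) = (7.506×10^-6)/(2π·8.85×10^-12·0.0595) = 2.27×10^6 N/C.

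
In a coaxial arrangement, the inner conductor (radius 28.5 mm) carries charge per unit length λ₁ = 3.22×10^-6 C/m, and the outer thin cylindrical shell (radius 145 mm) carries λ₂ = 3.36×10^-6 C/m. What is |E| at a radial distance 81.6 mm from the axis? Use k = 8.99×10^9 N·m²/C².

By cylindrical symmetry E is radial; use a coaxial Gaussian cylinder of radius 81.6 mm and length L (between the conductors, 28.5 mm < r < 145 mm).
The shell at 145 mm lies outside the Gaussian surface, so λ_enc = λ₁ = 3.22e-6 C/m.
By Gauss's law (flux through the curved wall only), E·2πrL = λ_enc L/ε₀.
E = 2k|λ_enc|/r = 2(8.99×10^9)(3.22×10^-6)/(0.0816) = 7.10×10^5 N/C.

7.10e5 N/C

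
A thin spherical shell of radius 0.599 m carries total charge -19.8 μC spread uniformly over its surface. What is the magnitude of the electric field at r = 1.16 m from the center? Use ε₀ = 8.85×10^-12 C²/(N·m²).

Take a concentric spherical Gaussian surface of radius r = 1.16 m (r > 0.599 m).
The entire shell is enclosed: Q_enc = -1.98e-5 C.
By Gauss's law, ∮E·dA = E·4πr² = Q_enc/ε₀.
E = |Q_enc|/(4πε₀r²) = (1.98×10^-5)/(4π·8.85×10^-12·(1.16)²) = 1.32×10^5 N/C.

|E| = 1.32e5 V/m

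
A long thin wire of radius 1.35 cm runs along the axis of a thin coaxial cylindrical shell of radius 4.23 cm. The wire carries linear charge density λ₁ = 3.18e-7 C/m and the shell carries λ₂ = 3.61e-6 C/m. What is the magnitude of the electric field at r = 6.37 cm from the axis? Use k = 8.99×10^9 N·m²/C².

By cylindrical symmetry E is radial; use a coaxial Gaussian cylinder of radius 6.37 cm and length L (r > 4.23 cm, enclosing both).
λ_enc = λ₁ + λ₂ = (3.18×10^-7) + (3.61e-6) = 3.928×10^-6 C/m.
Since E is radial and uniform over the curved surface, Φ = E·2πrL = Q_enc/ε₀ = λ_enc L/ε₀.
E = 2k|λ_enc|/r = 2(8.99×10^9)(3.928e-6)/(0.0637) = 1.11e6 N/C.

1.11e6 N/C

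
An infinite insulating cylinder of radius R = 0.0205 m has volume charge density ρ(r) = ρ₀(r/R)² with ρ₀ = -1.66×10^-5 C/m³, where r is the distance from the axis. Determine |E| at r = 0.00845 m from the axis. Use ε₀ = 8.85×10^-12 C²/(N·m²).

Choose a coaxial cylinder of radius r = 0.00845 m (arbitrary length L) as the Gaussian surface (r < R).
λ_enc = ∫₀^r ρ(r')·2πr' dr' = (2πρ₀/R²)·r^4/4 = -3.163e-10 C/m.
By Gauss's law (flux through the curved wall only), E·2πrL = λ_enc L/ε₀.
E = |λ_enc|/(2πε₀r) = (3.163×10^-10)/(2π·8.85×10^-12·0.00845) = 673 N/C.

E = 673 N/C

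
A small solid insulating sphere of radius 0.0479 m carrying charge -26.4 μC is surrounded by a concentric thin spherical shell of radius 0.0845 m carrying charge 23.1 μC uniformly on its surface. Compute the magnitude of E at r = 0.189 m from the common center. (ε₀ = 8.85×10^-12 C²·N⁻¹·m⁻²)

By spherical symmetry E is radial; choose a Gaussian sphere of radius r = 0.189 m (r > 0.0845 m, enclosing both).
Q_enc = (-26.4 μC) + (23.1 μC) = -3.30×10^-6 C.
Applying ∮E·dA = Q_enc/ε₀ with Φ = E(4πr²):
E = |Q_enc|/(4πε₀r²) = (3.30×10^-6)/(4π·8.85×10^-12·(0.189)²) = 8.31×10^5 N/C.

|E| = 8.31e5 N/C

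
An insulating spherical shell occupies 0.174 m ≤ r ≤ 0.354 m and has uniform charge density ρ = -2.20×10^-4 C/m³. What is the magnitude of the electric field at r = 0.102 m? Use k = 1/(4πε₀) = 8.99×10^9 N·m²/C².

E = 0

By spherical symmetry E is radial; choose a Gaussian sphere of radius r = 0.102 m (r < 0.174 m, inside the empty cavity).
Q_enc = 0 (all charge lies at larger r); Gauss's law gives E = 0.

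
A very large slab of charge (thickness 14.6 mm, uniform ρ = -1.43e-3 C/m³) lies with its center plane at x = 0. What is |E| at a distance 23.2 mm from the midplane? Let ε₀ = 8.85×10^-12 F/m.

The point |x| = 23.2 mm lies outside the slab (half-thickness 0.0073 m). A symmetric pillbox spanning the full slab encloses Q_enc = ρ·d·A.
Flux = 2EA ⇒ E = |ρ|d/(2ε₀), independent of distance outside.
E = (1.43×10^-3)(0.0146)/(2·8.85×10^-12) = 1.18×10^6 N/C.

|E| = 1.18×10^6 V/m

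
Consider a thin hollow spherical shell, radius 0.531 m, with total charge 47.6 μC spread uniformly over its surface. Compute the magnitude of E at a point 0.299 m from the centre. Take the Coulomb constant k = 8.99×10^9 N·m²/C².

Take a concentric spherical Gaussian surface of radius r = 0.299 m (inside the shell, r < 0.531 m).
All the charge is outside the Gaussian surface: Q_enc = 0, hence E = 0 everywhere inside the shell.

|E| = 0 N/C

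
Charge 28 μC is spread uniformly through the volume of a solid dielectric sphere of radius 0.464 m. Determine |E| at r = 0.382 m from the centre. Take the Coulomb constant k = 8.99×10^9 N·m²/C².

Take a concentric spherical Gaussian surface of radius r = 0.382 m (r < R).
For a uniform sphere the enclosed fraction is (r/R)³, so Q_enc = (28 μC)(0.382/0.464)³ = 1.562×10^-5 C.
Applying ∮E·dA = Q_enc/ε₀ with Φ = E(4πr²):
E = k|Q_enc|/r² = (8.99×10^9)(1.562e-5)/(0.382)² = 9.63e5 N/C.

9.63×10^5 N/C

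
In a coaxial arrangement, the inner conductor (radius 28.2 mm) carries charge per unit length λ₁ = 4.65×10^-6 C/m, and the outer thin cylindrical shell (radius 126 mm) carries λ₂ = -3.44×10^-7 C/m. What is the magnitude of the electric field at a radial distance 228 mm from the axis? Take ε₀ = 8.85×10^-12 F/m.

By cylindrical symmetry E is radial; use a coaxial Gaussian cylinder of radius 228 mm and length L (r > 126 mm, enclosing both).
λ_enc = λ₁ + λ₂ = (4.65e-6) + (-3.44e-7) = 4.306e-6 C/m.
By Gauss's law (flux through the curved wall only), E·2πrL = λ_enc L/ε₀.
E = |λ_enc|/(2πε₀r) = (4.306×10^-6)/(2π·8.85×10^-12·0.228) = 3.40e5 N/C.

3.40×10^5 N/C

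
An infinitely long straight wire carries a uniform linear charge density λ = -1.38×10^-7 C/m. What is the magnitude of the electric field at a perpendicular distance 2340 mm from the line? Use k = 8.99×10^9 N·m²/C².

Choose a coaxial cylinder of radius r = 2340 mm (arbitrary length L) as the Gaussian surface.
Q_enc = λL, so λ_enc = -1.38e-7 C/m.
By Gauss's law (flux through the curved wall only), E·2πrL = λ_enc L/ε₀.
E = 2k|λ_enc|/r = 2(8.99×10^9)(1.38×10^-7)/(2.34) = 1.06e3 N/C.

|E| ≈ 1.06×10^3 N/C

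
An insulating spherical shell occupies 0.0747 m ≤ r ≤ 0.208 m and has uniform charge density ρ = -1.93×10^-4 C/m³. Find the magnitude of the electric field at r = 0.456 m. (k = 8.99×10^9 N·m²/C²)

E = 3.00×10^5 N/C

Take a concentric spherical Gaussian surface of radius r = 0.456 m (r > 0.208 m, enclosing the whole shell).
Q_enc = ρ·(4π/3)(b³ − a³) = (-1.93×10^-4)·(4π/3)·((0.208)³ − (0.0747)³) = -6.938×10^-6 C.
Since E is radial and uniform over the Gaussian sphere, Φ = E·4πr² = Q_enc/ε₀.
E = k|Q_enc|/r² = (8.99×10^9)(6.938e-6)/(0.456)² = 3.00×10^5 N/C.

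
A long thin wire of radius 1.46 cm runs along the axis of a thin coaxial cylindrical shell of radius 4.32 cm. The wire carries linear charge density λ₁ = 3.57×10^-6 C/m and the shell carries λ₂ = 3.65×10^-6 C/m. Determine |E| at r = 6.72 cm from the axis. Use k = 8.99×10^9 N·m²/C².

|E| ≈ 1.93e6 N/C

Choose a coaxial cylinder of radius r = 6.72 cm (arbitrary length L) as the Gaussian surface (r > 4.32 cm, enclosing both).
λ_enc = λ₁ + λ₂ = (3.57×10^-6) + (3.65e-6) = 7.22×10^-6 C/m.
By Gauss's law (flux through the curved wall only), E·2πrL = λ_enc L/ε₀.
E = 2k|λ_enc|/r = 2(8.99×10^9)(7.22×10^-6)/(0.0672) = 1.93×10^6 N/C.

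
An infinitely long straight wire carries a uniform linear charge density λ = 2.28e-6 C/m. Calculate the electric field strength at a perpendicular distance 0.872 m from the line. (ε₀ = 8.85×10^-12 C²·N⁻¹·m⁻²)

By cylindrical symmetry E is radial; use a coaxial Gaussian cylinder of radius 0.872 m and length L.
Q_enc = λL, so λ_enc = 2.28e-6 C/m.
Gauss's law: E·2πrL = λ_enc L/ε₀.
E = |λ_enc|/(2πε₀r) = (2.28e-6)/(2π·8.85×10^-12·0.872) = 4.70×10^4 N/C.

E ≈ 4.70e4 V/m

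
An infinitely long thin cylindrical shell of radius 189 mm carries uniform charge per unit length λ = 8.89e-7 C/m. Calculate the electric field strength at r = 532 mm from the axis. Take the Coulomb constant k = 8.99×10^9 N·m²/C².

|E| = 3.00e4 N/C

Choose a coaxial cylinder of radius r = 532 mm (arbitrary length L) as the Gaussian surface (r > 189 mm).
The full line charge is enclosed: λ_enc = 8.89×10^-7 C/m.
Gauss's law: E·2πrL = λ_enc L/ε₀.
E = 2k|λ_enc|/r = 2(8.99×10^9)(8.89e-7)/(0.532) = 3.00×10^4 N/C.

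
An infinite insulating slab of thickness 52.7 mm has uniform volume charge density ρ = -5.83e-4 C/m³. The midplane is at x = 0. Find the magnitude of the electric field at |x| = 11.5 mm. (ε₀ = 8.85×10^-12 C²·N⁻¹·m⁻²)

By symmetry E is perpendicular to the slab. A Gaussian pillbox from −11.5 mm to +11.5 mm (face area A) lies entirely within the slab.
Q_enc = ρ·(2x)·A and flux = 2EA, so 2EA = 2ρxA/ε₀ ⇒ E = |ρ|x/ε₀.
E = (5.83e-4)(0.0115)/(8.85×10^-12) = 7.58×10^5 N/C.

|E| = 7.58×10^5 N/C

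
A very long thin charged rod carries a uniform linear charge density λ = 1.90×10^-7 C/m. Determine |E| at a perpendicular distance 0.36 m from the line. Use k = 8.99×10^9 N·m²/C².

E ≈ 9.49×10^3 N/C

Take a coaxial cylindrical Gaussian surface of radius r = 0.36 m and length L.
Q_enc = λL, so λ_enc = 1.90×10^-7 C/m.
Applying ∮E·dA = Q_enc/ε₀ with the end caps contributing no flux:
E = 2k|λ_enc|/r = 2(8.99×10^9)(1.90e-7)/(0.36) = 9.49e3 N/C.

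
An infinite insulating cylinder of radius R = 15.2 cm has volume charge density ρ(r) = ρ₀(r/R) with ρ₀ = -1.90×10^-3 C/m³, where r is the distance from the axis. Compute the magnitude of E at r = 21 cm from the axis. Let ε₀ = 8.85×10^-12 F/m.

7.87e6 N/C

Coaxial Gaussian cylinder, radius r = 21 cm, length L (r > R, full charge per length enclosed).
λ_enc = 2π ∫₀^R ρ₀(r'/R)^1 r' dr' = 2πρ₀R²/3 = -9.194×10^-5 C/m.
By Gauss's law (flux through the curved wall only), E·2πrL = λ_enc L/ε₀.
E = |λ_enc|/(2πε₀r) = (9.194e-5)/(2π·8.85×10^-12·0.21) = 7.87×10^6 N/C.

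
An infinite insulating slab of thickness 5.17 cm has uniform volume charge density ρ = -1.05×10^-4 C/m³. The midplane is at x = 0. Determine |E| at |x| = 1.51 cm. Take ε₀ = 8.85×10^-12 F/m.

E ≈ 1.79×10^5 N/C

By symmetry E is perpendicular to the slab. A Gaussian pillbox from −1.51 cm to +1.51 cm (face area A) lies entirely within the slab.
Q_enc = ρ·(2x)·A and flux = 2EA, so 2EA = 2ρxA/ε₀ ⇒ E = |ρ|x/ε₀.
E = (1.05×10^-4)(0.0151)/(8.85×10^-12) = 1.79×10^5 N/C.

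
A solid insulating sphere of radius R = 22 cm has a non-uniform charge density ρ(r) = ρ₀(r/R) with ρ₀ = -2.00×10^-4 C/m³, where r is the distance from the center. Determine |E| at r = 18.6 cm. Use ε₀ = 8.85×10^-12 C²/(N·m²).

8.88e5 N/C

By spherical symmetry E is radial; choose a Gaussian sphere of radius r = 18.6 cm (r < R).
Q_enc = ∫₀^r ρ(r')·4πr'² dr' = (4πρ₀/R) ∫₀^r r'^3 dr' = 4πρ₀ r^4/(4·R) = -3.418e-6 C.
Since E is radial and uniform over the Gaussian sphere, Φ = E·4πr² = Q_enc/ε₀.
E = |Q_enc|/(4πε₀r²) = (3.418e-6)/(4π·8.85×10^-12·(0.186)²) = 8.88×10^5 N/C.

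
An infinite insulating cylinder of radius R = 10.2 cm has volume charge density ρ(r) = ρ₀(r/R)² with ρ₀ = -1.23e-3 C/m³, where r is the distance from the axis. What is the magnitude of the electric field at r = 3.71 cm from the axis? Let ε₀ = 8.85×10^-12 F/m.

|E| ≈ 1.71×10^5 N/C

Coaxial Gaussian cylinder, radius r = 3.71 cm, length L (r < R).
λ_enc = ∫₀^r ρ(r')·2πr' dr' = (2πρ₀/R²)·r^4/4 = -3.518×10^-7 C/m.
Applying ∮E·dA = Q_enc/ε₀ with the end caps contributing no flux:
E = |λ_enc|/(2πε₀r) = (3.518e-7)/(2π·8.85×10^-12·0.0371) = 1.71×10^5 N/C.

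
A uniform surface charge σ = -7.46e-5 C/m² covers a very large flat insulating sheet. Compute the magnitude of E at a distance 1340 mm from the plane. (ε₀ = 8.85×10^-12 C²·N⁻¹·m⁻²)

Choose a cylindrical pillbox piercing the sheet, end faces (area A) parallel to it.
Only the two end caps contribute flux: Φ = 2EA. With Q_enc = σA, Gauss's law gives E = |σ|/(2ε₀).
E = |σ|/(2ε₀) = (7.46e-5)/(2·8.85×10^-12) = 4.21e6 N/C.

4.21×10^6 V/m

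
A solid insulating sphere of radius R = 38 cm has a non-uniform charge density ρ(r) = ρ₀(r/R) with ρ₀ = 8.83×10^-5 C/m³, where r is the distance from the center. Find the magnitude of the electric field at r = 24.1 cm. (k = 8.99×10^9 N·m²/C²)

3.81×10^5 V/m

Take a concentric spherical Gaussian surface of radius r = 24.1 cm (r < R).
Integrate the density: Q_enc = 4π ∫₀^r ρ₀(r'/R)^1 r'² dr' = 4πρ₀ r^4/(4·R) = 2.463×10^-6 C.
Gauss's law: E·4πr² = Q_enc/ε₀.
E = k|Q_enc|/r² = (8.99×10^9)(2.463e-6)/(0.241)² = 3.81×10^5 N/C.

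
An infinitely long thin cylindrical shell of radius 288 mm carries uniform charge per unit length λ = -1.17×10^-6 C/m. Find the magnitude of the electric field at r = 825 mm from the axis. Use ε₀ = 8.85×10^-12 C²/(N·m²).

2.55×10^4 V/m

Coaxial Gaussian cylinder, radius r = 825 mm, length L (r > 288 mm).
The full line charge is enclosed: λ_enc = -1.17×10^-6 C/m.
Gauss's law: E·2πrL = λ_enc L/ε₀.
E = |λ_enc|/(2πε₀r) = (1.17×10^-6)/(2π·8.85×10^-12·0.825) = 2.55e4 N/C.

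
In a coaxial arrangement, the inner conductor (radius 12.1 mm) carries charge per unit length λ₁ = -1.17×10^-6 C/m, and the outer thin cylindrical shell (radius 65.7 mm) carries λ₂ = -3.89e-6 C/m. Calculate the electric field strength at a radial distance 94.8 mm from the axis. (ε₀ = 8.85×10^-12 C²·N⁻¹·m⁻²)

By cylindrical symmetry E is radial; use a coaxial Gaussian cylinder of radius 94.8 mm and length L (r > 65.7 mm, enclosing both).
λ_enc = λ₁ + λ₂ = (-1.17×10^-6) + (-3.89×10^-6) = -5.06×10^-6 C/m.
Gauss's law: E·2πrL = λ_enc L/ε₀.
E = |λ_enc|/(2πε₀r) = (5.06×10^-6)/(2π·8.85×10^-12·0.0948) = 9.60×10^5 N/C.

|E| = 9.60×10^5 N/C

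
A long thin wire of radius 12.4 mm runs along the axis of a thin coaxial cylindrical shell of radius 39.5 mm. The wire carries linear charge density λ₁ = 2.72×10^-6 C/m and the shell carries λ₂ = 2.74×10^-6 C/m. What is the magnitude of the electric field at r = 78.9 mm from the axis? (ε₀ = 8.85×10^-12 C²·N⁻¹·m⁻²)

By cylindrical symmetry E is radial; use a coaxial Gaussian cylinder of radius 78.9 mm and length L (r > 39.5 mm, enclosing both).
λ_enc = λ₁ + λ₂ = (2.72e-6) + (2.74×10^-6) = 5.46e-6 C/m.
Gauss's law: E·2πrL = λ_enc L/ε₀.
E = |λ_enc|/(2πε₀r) = (5.46×10^-6)/(2π·8.85×10^-12·0.0789) = 1.24e6 N/C.

|E| ≈ 1.24×10^6 N/C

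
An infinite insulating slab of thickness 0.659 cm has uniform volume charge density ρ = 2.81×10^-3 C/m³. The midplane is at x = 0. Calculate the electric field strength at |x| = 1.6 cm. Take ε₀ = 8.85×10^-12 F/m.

The point |x| = 1.6 cm lies outside the slab (half-thickness 0.003295 m). A symmetric pillbox spanning the full slab encloses Q_enc = ρ·d·A.
Flux = 2EA ⇒ E = |ρ|d/(2ε₀), independent of distance outside.
E = (2.81×10^-3)(0.00659)/(2·8.85×10^-12) = 1.05×10^6 N/C.

E = 1.05×10^6 N/C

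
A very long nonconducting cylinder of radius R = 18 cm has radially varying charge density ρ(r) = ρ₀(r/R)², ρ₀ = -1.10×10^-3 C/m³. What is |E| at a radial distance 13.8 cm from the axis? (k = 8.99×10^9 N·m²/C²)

Choose a coaxial cylinder of radius r = 13.8 cm (arbitrary length L) as the Gaussian surface (r < R).
λ_enc = ∫₀^r ρ(r')·2πr' dr' = (2πρ₀/R²)·r^4/4 = -1.934×10^-5 C/m.
Applying ∮E·dA = Q_enc/ε₀ with the end caps contributing no flux:
E = 2k|λ_enc|/r = 2(8.99×10^9)(1.934e-5)/(0.138) = 2.52×10^6 N/C.

|E| = 2.52e6 N/C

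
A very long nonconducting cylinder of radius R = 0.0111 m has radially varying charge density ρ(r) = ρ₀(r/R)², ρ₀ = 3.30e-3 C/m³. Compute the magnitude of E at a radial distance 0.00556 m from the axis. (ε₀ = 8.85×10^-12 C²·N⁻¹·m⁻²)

1.30×10^5 N/C

Take a coaxial cylindrical Gaussian surface of radius r = 0.00556 m and length L (r < R).
λ_enc = ∫₀^r ρ(r')·2πr' dr' = (2πρ₀/R²)·r^4/4 = 4.021×10^-8 C/m.
Gauss's law: E·2πrL = λ_enc L/ε₀.
E = |λ_enc|/(2πε₀r) = (4.021×10^-8)/(2π·8.85×10^-12·0.00556) = 1.30×10^5 N/C.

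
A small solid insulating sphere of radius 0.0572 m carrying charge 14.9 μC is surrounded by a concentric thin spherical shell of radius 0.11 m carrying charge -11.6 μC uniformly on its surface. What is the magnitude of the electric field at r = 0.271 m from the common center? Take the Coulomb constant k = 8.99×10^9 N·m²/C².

Symmetry ⇒ E = E(r) r̂. Gaussian sphere of radius r = 0.271 m (r > 0.11 m, enclosing both).
Q_enc = (14.9 μC) + (-11.6 μC) = 3.30e-6 C.
Gauss's law: E·4πr² = Q_enc/ε₀.
E = k|Q_enc|/r² = (8.99×10^9)(3.30e-6)/(0.271)² = 4.04×10^5 N/C.

|E| ≈ 4.04×10^5 V/m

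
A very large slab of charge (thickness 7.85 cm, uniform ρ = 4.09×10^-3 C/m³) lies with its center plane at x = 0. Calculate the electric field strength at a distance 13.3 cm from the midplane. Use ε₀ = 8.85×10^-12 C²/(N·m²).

The point |x| = 13.3 cm lies outside the slab (half-thickness 0.03925 m). A symmetric pillbox spanning the full slab encloses Q_enc = ρ·d·A.
Flux = 2EA ⇒ E = |ρ|d/(2ε₀), independent of distance outside.
E = (4.09×10^-3)(0.0785)/(2·8.85×10^-12) = 1.81×10^7 N/C.

1.81×10^7 N/C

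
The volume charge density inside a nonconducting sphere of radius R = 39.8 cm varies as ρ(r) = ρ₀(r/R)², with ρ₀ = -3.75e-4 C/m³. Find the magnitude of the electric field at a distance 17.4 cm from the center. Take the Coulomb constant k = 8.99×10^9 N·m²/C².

By spherical symmetry E is radial; choose a Gaussian sphere of radius r = 17.4 cm (r < R).
Q_enc = ∫₀^r ρ(r')·4πr'² dr' = (4πρ₀/R²) ∫₀^r r'^4 dr' = 4πρ₀ r^5/(5·R²) = -9.49×10^-7 C.
Gauss's law: E·4πr² = Q_enc/ε₀.
E = k|Q_enc|/r² = (8.99×10^9)(9.49e-7)/(0.174)² = 2.82×10^5 N/C.

|E| ≈ 2.82×10^5 N/C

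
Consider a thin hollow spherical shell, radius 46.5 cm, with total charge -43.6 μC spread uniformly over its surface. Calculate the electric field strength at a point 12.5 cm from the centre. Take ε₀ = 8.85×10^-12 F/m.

E = 0 (no enclosed charge)

Use a concentric Gaussian sphere at r = 12.5 cm (inside the shell, r < 46.5 cm).
All the charge is outside the Gaussian surface: Q_enc = 0, hence E = 0 everywhere inside the shell.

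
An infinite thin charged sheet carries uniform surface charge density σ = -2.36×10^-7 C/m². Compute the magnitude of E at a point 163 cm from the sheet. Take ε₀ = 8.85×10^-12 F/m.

1.33×10^4 N/C

Choose a cylindrical pillbox piercing the sheet, end faces (area A) parallel to it.
Flux Φ = 2EA and Q_enc = σA, so 2EA = σA/ε₀ ⇒ E = |σ|/(2ε₀), independent of distance.
E = |σ|/(2ε₀) = (2.36×10^-7)/(2·8.85×10^-12) = 1.33e4 N/C.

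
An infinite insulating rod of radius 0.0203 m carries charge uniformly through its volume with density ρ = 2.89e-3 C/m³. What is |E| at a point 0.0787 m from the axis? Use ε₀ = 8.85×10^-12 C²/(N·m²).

E ≈ 8.55×10^5 N/C

Coaxial Gaussian cylinder, radius r = 0.0787 m, length L (r > 0.0203 m, full cross-section enclosed).
λ_enc = ρ·πR² = (2.89e-3)π(0.0203)² = 3.741×10^-6 C/m.
By Gauss's law (flux through the curved wall only), E·2πrL = λ_enc L/ε₀.
E = |λ_enc|/(2πε₀r) = (3.741×10^-6)/(2π·8.85×10^-12·0.0787) = 8.55×10^5 N/C.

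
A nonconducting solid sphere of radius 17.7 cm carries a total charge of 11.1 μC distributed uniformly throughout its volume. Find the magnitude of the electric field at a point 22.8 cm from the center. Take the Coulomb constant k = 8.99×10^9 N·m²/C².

Symmetry ⇒ E = E(r) r̂. Gaussian sphere of radius r = 22.8 cm (r > R, so the entire charge is enclosed).
Q_enc = 11.1 μC = 1.11×10^-5 C.
By Gauss's law, ∮E·dA = E·4πr² = Q_enc/ε₀.
E = k|Q_enc|/r² = (8.99×10^9)(1.11×10^-5)/(0.228)² = 1.92×10^6 N/C.

1.92×10^6 N/C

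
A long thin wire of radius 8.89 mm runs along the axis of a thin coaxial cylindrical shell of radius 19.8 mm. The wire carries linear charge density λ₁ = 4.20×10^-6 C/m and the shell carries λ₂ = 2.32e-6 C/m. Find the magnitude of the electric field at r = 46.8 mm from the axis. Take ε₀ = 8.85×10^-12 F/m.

Take a coaxial cylindrical Gaussian surface of radius r = 46.8 mm and length L (r > 19.8 mm, enclosing both).
λ_enc = λ₁ + λ₂ = (4.20×10^-6) + (2.32×10^-6) = 6.52×10^-6 C/m.
By Gauss's law (flux through the curved wall only), E·2πrL = λ_enc L/ε₀.
E = |λ_enc|/(2πε₀r) = (6.52×10^-6)/(2π·8.85×10^-12·0.0468) = 2.51×10^6 N/C.

E ≈ 2.51×10^6 N/C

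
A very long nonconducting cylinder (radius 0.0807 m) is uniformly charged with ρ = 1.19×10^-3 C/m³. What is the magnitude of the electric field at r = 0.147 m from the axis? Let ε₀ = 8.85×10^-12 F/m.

By cylindrical symmetry E is radial; use a coaxial Gaussian cylinder of radius 0.147 m and length L (r > 0.0807 m, full cross-section enclosed).
λ_enc = ρ·πR² = (1.19×10^-3)π(0.0807)² = 2.435e-5 C/m.
Applying ∮E·dA = Q_enc/ε₀ with the end caps contributing no flux:
E = |λ_enc|/(2πε₀r) = (2.435e-5)/(2π·8.85×10^-12·0.147) = 2.98×10^6 N/C.

2.98×10^6 N/C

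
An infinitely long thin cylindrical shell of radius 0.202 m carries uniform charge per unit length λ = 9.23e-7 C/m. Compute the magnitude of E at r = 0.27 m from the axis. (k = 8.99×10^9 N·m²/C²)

|E| ≈ 6.15e4 N/C

By cylindrical symmetry E is radial; use a coaxial Gaussian cylinder of radius 0.27 m and length L (r > 0.202 m).
The full line charge is enclosed: λ_enc = 9.23×10^-7 C/m.
Since E is radial and uniform over the curved surface, Φ = E·2πrL = Q_enc/ε₀ = λ_enc L/ε₀.
E = 2k|λ_enc|/r = 2(8.99×10^9)(9.23e-7)/(0.27) = 6.15×10^4 N/C.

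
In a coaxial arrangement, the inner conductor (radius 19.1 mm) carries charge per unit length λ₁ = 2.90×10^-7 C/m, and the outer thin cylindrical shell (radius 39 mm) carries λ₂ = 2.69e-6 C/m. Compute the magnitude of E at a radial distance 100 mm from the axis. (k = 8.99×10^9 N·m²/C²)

|E| = 5.36e5 N/C

Coaxial Gaussian cylinder, radius r = 100 mm, length L (r > 39 mm, enclosing both).
λ_enc = λ₁ + λ₂ = (2.90×10^-7) + (2.69×10^-6) = 2.98×10^-6 C/m.
By Gauss's law (flux through the curved wall only), E·2πrL = λ_enc L/ε₀.
E = 2k|λ_enc|/r = 2(8.99×10^9)(2.98e-6)/(0.1) = 5.36e5 N/C.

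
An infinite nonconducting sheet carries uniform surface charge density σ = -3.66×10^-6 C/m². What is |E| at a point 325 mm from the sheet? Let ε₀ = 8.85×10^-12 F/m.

|E| ≈ 2.07×10^5 N/C

The symmetry is planar: E is normal to the sheet and the same magnitude on both sides. Take a pillbox straddling the sheet with end-cap area A.
Flux Φ = 2EA and Q_enc = σA, so 2EA = σA/ε₀ ⇒ E = |σ|/(2ε₀), independent of distance.
E = |σ|/(2ε₀) = (3.66e-6)/(2·8.85×10^-12) = 2.07e5 N/C.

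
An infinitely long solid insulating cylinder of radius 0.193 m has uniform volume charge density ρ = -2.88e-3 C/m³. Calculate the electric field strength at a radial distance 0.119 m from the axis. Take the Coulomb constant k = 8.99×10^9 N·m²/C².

Coaxial Gaussian cylinder, radius r = 0.119 m, length L (r < R).
Charge inside radius r per length L is ρ·πr²·L, so λ_enc = ρπr² = -1.281×10^-4 C/m.
By Gauss's law (flux through the curved wall only), E·2πrL = λ_enc L/ε₀.
E = 2k|λ_enc|/r = 2(8.99×10^9)(1.281×10^-4)/(0.119) = 1.94e7 N/C.

|E| ≈ 1.94×10^7 V/m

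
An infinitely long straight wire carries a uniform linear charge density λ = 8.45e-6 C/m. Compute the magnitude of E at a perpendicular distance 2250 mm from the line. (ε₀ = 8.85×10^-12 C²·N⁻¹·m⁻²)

6.75×10^4 N/C

By cylindrical symmetry E is radial; use a coaxial Gaussian cylinder of radius 2250 mm and length L.
Q_enc = λL, so λ_enc = 8.45×10^-6 C/m.
By Gauss's law (flux through the curved wall only), E·2πrL = λ_enc L/ε₀.
E = |λ_enc|/(2πε₀r) = (8.45e-6)/(2π·8.85×10^-12·2.25) = 6.75×10^4 N/C.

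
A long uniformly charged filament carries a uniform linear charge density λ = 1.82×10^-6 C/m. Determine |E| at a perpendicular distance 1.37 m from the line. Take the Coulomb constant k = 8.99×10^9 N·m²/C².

E ≈ 2.39×10^4 V/m

Coaxial Gaussian cylinder, radius r = 1.37 m, length L.
Q_enc = λL, so λ_enc = 1.82×10^-6 C/m.
By Gauss's law (flux through the curved wall only), E·2πrL = λ_enc L/ε₀.
E = 2k|λ_enc|/r = 2(8.99×10^9)(1.82e-6)/(1.37) = 2.39e4 N/C.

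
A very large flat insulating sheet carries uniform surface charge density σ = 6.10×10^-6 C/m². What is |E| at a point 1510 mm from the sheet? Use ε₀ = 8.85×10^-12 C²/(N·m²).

E ≈ 3.45×10^5 N/C

Choose a cylindrical pillbox piercing the sheet, end faces (area A) parallel to it.
Only the two end caps contribute flux: Φ = 2EA. With Q_enc = σA, Gauss's law gives E = |σ|/(2ε₀).
E = |σ|/(2ε₀) = (6.10e-6)/(2·8.85×10^-12) = 3.45×10^5 N/C.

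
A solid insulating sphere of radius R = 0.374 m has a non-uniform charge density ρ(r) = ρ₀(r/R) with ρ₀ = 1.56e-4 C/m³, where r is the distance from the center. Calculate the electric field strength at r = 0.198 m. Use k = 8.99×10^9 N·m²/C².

E ≈ 4.62×10^5 N/C

By spherical symmetry E is radial; choose a Gaussian sphere of radius r = 0.198 m (r < R).
Integrate the density: Q_enc = 4π ∫₀^r ρ₀(r'/R)^1 r'² dr' = 4πρ₀ r^4/(4·R) = 2.014×10^-6 C.
Gauss's law: E·4πr² = Q_enc/ε₀.
E = k|Q_enc|/r² = (8.99×10^9)(2.014×10^-6)/(0.198)² = 4.62×10^5 N/C.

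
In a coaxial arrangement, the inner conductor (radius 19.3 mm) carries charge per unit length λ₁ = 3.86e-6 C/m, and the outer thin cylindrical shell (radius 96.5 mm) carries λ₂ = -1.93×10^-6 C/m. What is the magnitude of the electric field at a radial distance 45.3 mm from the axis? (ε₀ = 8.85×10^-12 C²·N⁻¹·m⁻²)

E = 1.53e6 V/m

Choose a coaxial cylinder of radius r = 45.3 mm (arbitrary length L) as the Gaussian surface (between the conductors, 19.3 mm < r < 96.5 mm).
Only the inner wire is enclosed; the outer shell contributes nothing inside itself. λ_enc = λ₁ = 3.86×10^-6 C/m.
Applying ∮E·dA = Q_enc/ε₀ with the end caps contributing no flux:
E = |λ_enc|/(2πε₀r) = (3.86e-6)/(2π·8.85×10^-12·0.0453) = 1.53×10^6 N/C.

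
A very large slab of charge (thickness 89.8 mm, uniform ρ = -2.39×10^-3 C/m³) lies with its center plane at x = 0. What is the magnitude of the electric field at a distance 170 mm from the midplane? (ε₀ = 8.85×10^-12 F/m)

The point |x| = 170 mm lies outside the slab (half-thickness 0.0449 m). A symmetric pillbox spanning the full slab encloses Q_enc = ρ·d·A.
Flux = 2EA ⇒ E = |ρ|d/(2ε₀), independent of distance outside.
E = (2.39×10^-3)(0.0898)/(2·8.85×10^-12) = 1.21e7 N/C.

E ≈ 1.21×10^7 N/C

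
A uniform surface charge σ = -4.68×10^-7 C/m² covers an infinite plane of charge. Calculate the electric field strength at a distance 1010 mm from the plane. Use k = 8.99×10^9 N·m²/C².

2.64e4 V/m

The symmetry is planar: E is normal to the sheet and the same magnitude on both sides. Take a pillbox straddling the sheet with end-cap area A.
Only the two end caps contribute flux: Φ = 2EA. With Q_enc = σA, Gauss's law gives E = |σ|/(2ε₀).
E = 2πk|σ| = 2π(8.99×10^9)(4.68×10^-7) = 2.64×10^4 N/C.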